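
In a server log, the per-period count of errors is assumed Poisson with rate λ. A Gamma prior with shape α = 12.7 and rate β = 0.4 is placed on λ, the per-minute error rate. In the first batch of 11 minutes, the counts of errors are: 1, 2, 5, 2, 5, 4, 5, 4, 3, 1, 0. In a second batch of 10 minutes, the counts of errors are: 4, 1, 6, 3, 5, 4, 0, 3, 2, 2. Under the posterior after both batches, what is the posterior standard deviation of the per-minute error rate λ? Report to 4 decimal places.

0.4039

With a Gamma(shape α, rate β) prior, the Poisson likelihood is conjugate: the posterior is Gamma(α + ΣXᵢ, β + n).
Batch 1: sum of counts S = 32 over n = 11 minutes.
After batch 1: Gamma(α+S, β+n) = Gamma(12.7+32, 0.4+11) = Gamma(44.7, 11.4).
Batch 2: sum of counts S = 30 over n = 10 minutes.
After batch 2: Gamma(α+S, β+n) = Gamma(44.7+30, 11.4+10) = Gamma(74.7, 21.4).
SD = √α/β = √74.7/21.4 = 0.4039.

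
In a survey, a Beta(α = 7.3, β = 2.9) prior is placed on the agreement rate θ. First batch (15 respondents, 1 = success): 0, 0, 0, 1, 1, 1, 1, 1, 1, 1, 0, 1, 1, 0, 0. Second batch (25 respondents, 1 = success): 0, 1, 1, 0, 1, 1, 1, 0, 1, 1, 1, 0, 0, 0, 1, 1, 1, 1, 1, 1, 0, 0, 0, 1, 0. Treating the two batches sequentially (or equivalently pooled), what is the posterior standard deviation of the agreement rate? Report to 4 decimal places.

The Beta prior is conjugate to a Binomial/Bernoulli likelihood; the update adds successes to α and failures to β.
After batch 1: Beta(7.3+9, 2.9+6) = Beta(16.3, 8.9).
After batch 2: Beta(16.3+15, 8.9+10) = Beta(31.3, 18.9).
Var = αβ/((α+β)²(α+β+1)) = 31.3·18.9/(50.2²·51.2) = 0.00458489; SD = √0.00458489 = 0.0677.

0.0677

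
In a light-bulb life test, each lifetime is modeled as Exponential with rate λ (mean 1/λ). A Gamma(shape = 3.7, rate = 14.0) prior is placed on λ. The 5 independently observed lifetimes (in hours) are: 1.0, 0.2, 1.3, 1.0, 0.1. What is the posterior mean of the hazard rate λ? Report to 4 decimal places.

0.4943

With a Gamma(shape α, rate β) prior on the exponential rate λ, the posterior after n observations with total T = Σxᵢ is Gamma(α+n, β+T).
Sum of observations T = 3.6 hours; n = 5.
Posterior: Gamma(3.7+5, 14.0+3.6) = Gamma(8.7, 17.6).
Posterior mean of λ = α/β = 8.7/17.6 = 0.4943.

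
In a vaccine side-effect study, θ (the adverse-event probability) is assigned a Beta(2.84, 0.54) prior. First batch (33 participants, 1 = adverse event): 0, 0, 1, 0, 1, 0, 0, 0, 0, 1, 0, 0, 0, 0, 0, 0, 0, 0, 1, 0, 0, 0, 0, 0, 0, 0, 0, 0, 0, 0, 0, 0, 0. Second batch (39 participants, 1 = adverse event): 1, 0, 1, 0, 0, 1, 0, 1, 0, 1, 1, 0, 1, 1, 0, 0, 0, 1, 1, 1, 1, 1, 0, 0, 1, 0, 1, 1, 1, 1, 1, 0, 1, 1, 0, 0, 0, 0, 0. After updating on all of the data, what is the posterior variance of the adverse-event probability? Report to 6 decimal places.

0.003050

The Beta prior is conjugate to a Binomial/Bernoulli likelihood; the update adds successes to α and failures to β.
After batch 1: Beta(2.84+4, 0.54+29) = Beta(6.84, 29.54).
After batch 2: Beta(6.84+21, 29.54+18) = Beta(27.84, 47.54).
Var = αβ/((α+β)²(α+β+1)) = 27.84·47.54/(75.38²·76.38) = 0.003050.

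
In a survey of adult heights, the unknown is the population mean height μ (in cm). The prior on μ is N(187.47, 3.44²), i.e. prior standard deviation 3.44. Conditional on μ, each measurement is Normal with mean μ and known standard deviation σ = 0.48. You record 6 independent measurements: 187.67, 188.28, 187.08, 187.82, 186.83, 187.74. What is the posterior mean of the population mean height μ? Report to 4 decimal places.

For Normal data with known variance σ², a Normal(μ₀, σ₀²) prior on μ is conjugate. Posterior precision = 1/σ₀² + n/σ²; posterior mean is the precision-weighted average of μ₀ and x̄.
Σxᵢ = 187.67 + 188.28 + 187.08 + 187.82 + 186.83 + 187.74 = 1125.42, so n·x̄ = 1125.42.
σ₀² = 3.44² = 11.8336, σ² = 0.48² = 0.2304; σ² + n·σ₀² = 0.2304 + 6·11.8336 = 71.232.
Posterior mean = (μ₀/σ₀² + n·x̄/σ²)/(1/σ₀² + n/σ²) = (σ²·μ₀ + σ₀²·n·x̄)/(σ² + n·σ₀²) = (0.2304·187.47 + 11.8336·1125.42)/71.232 = 13360.9632/71.232 = 187.5697.

187.5697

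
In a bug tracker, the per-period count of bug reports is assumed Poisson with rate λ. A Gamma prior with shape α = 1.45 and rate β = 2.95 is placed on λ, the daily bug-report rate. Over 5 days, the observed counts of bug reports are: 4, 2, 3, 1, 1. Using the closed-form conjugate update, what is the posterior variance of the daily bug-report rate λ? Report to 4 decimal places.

With a Gamma(shape α, rate β) prior, the Poisson likelihood is conjugate: the posterior is Gamma(α + ΣXᵢ, β + n).
Sum of counts S = 11 over n = 5 days.
Posterior: Gamma(α+S, β+n) = Gamma(1.45+11, 2.95+5) = Gamma(12.45, 7.95).
Var = α/β² = 12.45/7.95² = 0.1970.

0.1970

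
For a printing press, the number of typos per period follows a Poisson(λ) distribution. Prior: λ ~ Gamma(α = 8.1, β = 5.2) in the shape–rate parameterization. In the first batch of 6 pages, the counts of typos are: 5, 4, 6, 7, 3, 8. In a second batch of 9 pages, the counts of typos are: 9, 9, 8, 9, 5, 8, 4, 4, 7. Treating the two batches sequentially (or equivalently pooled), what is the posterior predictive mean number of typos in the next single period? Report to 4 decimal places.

With a Gamma(shape α, rate β) prior, the Poisson likelihood is conjugate: the posterior is Gamma(α + ΣXᵢ, β + n).
Batch 1: sum of counts S = 33 over n = 6 pages.
After batch 1: Gamma(α+S, β+n) = Gamma(8.1+33, 5.2+6) = Gamma(41.1, 11.2).
Batch 2: sum of counts S = 63 over n = 9 pages.
After batch 2: Gamma(α+S, β+n) = Gamma(41.1+63, 11.2+9) = Gamma(104.1, 20.2).
The predictive distribution for one future period is NegBinom with mean α/β = 5.1535.

5.1535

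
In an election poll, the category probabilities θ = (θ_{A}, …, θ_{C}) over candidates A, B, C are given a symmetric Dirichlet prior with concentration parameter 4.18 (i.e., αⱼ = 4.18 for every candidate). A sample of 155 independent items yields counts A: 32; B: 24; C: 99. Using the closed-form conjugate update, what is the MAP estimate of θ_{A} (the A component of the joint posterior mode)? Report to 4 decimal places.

0.2138

The Dirichlet prior is conjugate to the Multinomial likelihood: each posterior αⱼ = prior αⱼ + observed count nⱼ.
Posterior concentration: (36.18, 28.18, 103.18), total = 167.54.
Joint mode component: (α_{A}−1)/(Σα−K) = 35.18/164.54 = 0.2138.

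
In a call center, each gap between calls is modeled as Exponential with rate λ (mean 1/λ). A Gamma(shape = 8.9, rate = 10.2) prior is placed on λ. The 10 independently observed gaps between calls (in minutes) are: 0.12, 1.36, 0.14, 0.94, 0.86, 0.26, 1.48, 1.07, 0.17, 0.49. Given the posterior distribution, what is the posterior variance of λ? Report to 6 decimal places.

With a Gamma(shape α, rate β) prior on the exponential rate λ, the posterior after n observations with total T = Σxᵢ is Gamma(α+n, β+T).
Sum of observations T = 6.89 minutes; n = 10.
Posterior: Gamma(8.9+10, 10.2+6.89) = Gamma(18.9, 17.09).
Var = α/β² = 0.064711.

0.064711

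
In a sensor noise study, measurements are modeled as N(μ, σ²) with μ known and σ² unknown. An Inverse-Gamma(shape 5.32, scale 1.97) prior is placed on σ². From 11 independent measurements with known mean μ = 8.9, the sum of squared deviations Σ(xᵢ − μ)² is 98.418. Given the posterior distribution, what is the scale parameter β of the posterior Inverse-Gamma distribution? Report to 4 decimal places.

With known mean μ and an Inverse-Gamma(α, β) prior on σ², the Normal likelihood is conjugate: posterior is Inv-Gamma(α + n/2, β + Σ(xᵢ−μ)²/2).
Posterior: Inv-Gamma(5.32 + 11/2, 1.97 + 98.418/2) = Inv-Gamma(10.82, 51.1790).
Posterior β = 51.1790.

51.1790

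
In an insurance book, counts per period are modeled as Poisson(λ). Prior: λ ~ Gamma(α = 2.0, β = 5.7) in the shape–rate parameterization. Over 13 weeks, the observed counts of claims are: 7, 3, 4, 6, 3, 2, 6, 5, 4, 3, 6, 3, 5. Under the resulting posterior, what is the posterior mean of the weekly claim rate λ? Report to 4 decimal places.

With a Gamma(shape α, rate β) prior, the Poisson likelihood is conjugate: the posterior is Gamma(α + ΣXᵢ, β + n).
Sum of counts S = 57 over n = 13 weeks.
Posterior: Gamma(α+S, β+n) = Gamma(2.0+57, 5.7+13) = Gamma(59.0, 18.7).
Posterior mean = α/β = 59.0/18.7 = 3.1551.

3.1551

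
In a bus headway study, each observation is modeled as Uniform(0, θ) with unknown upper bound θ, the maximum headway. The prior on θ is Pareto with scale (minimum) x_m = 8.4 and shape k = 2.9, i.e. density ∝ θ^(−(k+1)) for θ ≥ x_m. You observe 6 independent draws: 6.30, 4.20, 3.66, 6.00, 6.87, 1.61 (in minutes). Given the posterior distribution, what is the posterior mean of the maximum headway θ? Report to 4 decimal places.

A Pareto(scale x_m, shape k) prior on the upper bound θ of Uniform(0, θ) is conjugate: posterior is Pareto(max(x_m, max xᵢ), k + n).
Sample maximum = 6.87; prior scale x_m = 8.4 → posterior scale = max = 8.40.
Posterior shape = 2.9 + 6 = 8.9.
E[θ|data] = k·x_m/(k−1) = 8.9·8.40/7.9 = 9.4633.

9.4633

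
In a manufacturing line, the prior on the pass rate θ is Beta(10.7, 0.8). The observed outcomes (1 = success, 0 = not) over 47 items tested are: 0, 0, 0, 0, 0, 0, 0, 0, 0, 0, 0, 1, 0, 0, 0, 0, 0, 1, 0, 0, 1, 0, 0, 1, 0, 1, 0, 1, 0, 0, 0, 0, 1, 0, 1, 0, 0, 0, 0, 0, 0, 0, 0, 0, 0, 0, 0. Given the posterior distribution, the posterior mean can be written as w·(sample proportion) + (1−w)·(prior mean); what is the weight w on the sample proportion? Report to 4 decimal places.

0.8034

The Beta prior is conjugate to a Binomial/Bernoulli likelihood; the update adds successes to α and failures to β.
Posterior mean = (α₀+k)/(α₀+β₀+n) = [n/(α₀+β₀+n)]·(k/n) + [(α₀+β₀)/(α₀+β₀+n)]·α₀/(α₀+β₀), so only n and the prior enter the weight.
The weight on the data is w = n/(α₀+β₀+n) = 47/(10.7+0.8+47) = 47/58.5 = 0.8034.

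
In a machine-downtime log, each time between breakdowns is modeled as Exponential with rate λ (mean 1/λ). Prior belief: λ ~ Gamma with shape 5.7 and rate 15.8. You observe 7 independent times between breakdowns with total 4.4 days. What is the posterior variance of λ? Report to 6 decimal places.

With a Gamma(shape α, rate β) prior on the exponential rate λ, the posterior after n observations with total T = Σxᵢ is Gamma(α+n, β+T).
Posterior: Gamma(5.7+7, 15.8+4.4) = Gamma(12.7, 20.2).
Var = α/β² = 0.031124.

0.031124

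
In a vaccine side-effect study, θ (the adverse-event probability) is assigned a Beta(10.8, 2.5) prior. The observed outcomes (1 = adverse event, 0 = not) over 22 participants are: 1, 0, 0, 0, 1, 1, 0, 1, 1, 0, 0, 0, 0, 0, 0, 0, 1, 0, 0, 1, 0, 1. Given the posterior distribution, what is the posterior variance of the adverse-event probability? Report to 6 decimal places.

The Beta prior is conjugate to a Binomial/Bernoulli likelihood; the update adds successes to α and failures to β.
Posterior: Beta(α+k, β+n−k) = Beta(10.8+8, 2.5+14) = Beta(18.8, 16.5).
Var = αβ/((α+β)²(α+β+1)) = 18.8·16.5/(35.3²·36.3) = 0.006858.

0.006858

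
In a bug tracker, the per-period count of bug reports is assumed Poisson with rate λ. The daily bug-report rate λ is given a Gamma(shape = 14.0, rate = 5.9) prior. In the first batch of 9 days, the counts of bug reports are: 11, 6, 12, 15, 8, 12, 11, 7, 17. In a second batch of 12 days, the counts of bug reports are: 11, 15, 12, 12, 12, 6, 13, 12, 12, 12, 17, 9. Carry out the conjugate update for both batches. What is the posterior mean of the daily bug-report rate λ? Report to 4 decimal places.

9.5167

With a Gamma(shape α, rate β) prior, the Poisson likelihood is conjugate: the posterior is Gamma(α + ΣXᵢ, β + n).
Batch 1: sum of counts S = 99 over n = 9 days.
After batch 1: Gamma(α+S, β+n) = Gamma(14.0+99, 5.9+9) = Gamma(113.0, 14.9).
Batch 2: sum of counts S = 143 over n = 12 days.
After batch 2: Gamma(α+S, β+n) = Gamma(113.0+143, 14.9+12) = Gamma(256.0, 26.9).
Posterior mean = α/β = 256.0/26.9 = 9.5167.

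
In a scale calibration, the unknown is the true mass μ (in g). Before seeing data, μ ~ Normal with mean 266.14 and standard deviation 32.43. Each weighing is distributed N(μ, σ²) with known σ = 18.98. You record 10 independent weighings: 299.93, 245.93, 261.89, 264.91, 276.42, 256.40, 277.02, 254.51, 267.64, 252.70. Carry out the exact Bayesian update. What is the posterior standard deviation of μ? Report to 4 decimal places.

5.9018

For Normal data with known variance σ², a Normal(μ₀, σ₀²) prior on μ is conjugate. Posterior precision = 1/σ₀² + n/σ²; posterior mean is the precision-weighted average of μ₀ and x̄.
σ₀² = 32.43² = 1051.7049, σ² = 18.98² = 360.2404; σ² + n·σ₀² = 360.2404 + 10·1051.7049 = 10877.2894.
Posterior precision = 1/σ₀² + n/σ² = 1/1051.7049 + 10/360.2404 = (σ² + n·σ₀²)/(σ₀²σ²) = 10877.2894/(1051.7049·360.2404); posterior variance σₙ² = σ₀²σ²/(σ² + n·σ₀²) = 1051.7049·360.2404/10877.2894 = 34.830975.
Posterior SD = √σₙ² = √(1051.7049·360.2404/10877.2894) = 5.9018.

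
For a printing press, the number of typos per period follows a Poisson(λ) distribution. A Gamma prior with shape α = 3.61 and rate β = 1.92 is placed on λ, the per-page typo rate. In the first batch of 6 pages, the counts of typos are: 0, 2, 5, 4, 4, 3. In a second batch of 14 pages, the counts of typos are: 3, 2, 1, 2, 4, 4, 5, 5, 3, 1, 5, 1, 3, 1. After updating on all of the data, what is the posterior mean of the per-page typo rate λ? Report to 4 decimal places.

2.8107

With a Gamma(shape α, rate β) prior, the Poisson likelihood is conjugate: the posterior is Gamma(α + ΣXᵢ, β + n).
Batch 1: sum of counts S = 18 over n = 6 pages.
After batch 1: Gamma(α+S, β+n) = Gamma(3.61+18, 1.92+6) = Gamma(21.61, 7.92).
Batch 2: sum of counts S = 40 over n = 14 pages.
After batch 2: Gamma(α+S, β+n) = Gamma(21.61+40, 7.92+14) = Gamma(61.61, 21.92).
Posterior mean = α/β = 61.61/21.92 = 2.8107.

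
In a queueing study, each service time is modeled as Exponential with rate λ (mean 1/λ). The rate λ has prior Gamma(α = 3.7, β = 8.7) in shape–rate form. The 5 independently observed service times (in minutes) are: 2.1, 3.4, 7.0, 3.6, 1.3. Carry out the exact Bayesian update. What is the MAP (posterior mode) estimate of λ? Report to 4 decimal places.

0.2950

With a Gamma(shape α, rate β) prior on the exponential rate λ, the posterior after n observations with total T = Σxᵢ is Gamma(α+n, β+T).
Sum of observations T = 17.4 minutes; n = 5.
Posterior: Gamma(3.7+5, 8.7+17.4) = Gamma(8.7, 26.1).
Mode = (α−1)/β = 0.2950.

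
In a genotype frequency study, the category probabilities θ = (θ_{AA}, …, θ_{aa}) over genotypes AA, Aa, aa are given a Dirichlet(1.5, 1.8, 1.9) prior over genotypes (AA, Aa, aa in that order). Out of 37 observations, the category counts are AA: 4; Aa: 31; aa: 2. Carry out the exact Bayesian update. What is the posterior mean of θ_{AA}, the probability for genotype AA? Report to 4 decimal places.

0.1303

The Dirichlet prior is conjugate to the Multinomial likelihood: each posterior αⱼ = prior αⱼ + observed count nⱼ.
Posterior concentration: (5.5, 32.8, 3.9), total = 42.2.
E[θ_{AA}|data] = α_{AA}/Σα = 5.5/42.2 = 0.1303.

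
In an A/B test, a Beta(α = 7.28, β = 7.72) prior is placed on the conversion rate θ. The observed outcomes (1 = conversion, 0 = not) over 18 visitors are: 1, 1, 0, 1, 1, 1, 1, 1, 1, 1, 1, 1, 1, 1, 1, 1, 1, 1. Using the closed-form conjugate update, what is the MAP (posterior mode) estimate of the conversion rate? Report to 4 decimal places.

The Beta prior is conjugate to a Binomial/Bernoulli likelihood; the update adds successes to α and failures to β.
Posterior: Beta(α+k, β+n−k) = Beta(7.28+17, 7.72+1) = Beta(24.28, 8.72).
Mode of Beta(a,b) for a,b>1 is (a−1)/(a+b−2) = 23.28/31.00 = 0.7510.

0.7510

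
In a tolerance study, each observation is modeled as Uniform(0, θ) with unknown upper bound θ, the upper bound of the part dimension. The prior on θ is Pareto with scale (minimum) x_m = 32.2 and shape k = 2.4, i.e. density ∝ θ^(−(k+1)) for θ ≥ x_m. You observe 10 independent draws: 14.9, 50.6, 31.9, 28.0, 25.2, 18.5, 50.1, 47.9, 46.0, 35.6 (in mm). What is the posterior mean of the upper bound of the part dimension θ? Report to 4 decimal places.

55.0386

A Pareto(scale x_m, shape k) prior on the upper bound θ of Uniform(0, θ) is conjugate: posterior is Pareto(max(x_m, max xᵢ), k + n).
Sample maximum = 50.6; prior scale x_m = 32.2 → posterior scale = max = 50.6.
Posterior shape = 2.4 + 10 = 12.4.
E[θ|data] = k·x_m/(k−1) = 12.4·50.6/11.4 = 55.0386.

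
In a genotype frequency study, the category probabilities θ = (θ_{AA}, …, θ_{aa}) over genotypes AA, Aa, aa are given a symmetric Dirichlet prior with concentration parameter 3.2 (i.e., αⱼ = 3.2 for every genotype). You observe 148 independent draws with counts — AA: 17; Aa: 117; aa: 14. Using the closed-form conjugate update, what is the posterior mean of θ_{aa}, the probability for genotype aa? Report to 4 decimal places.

0.1091

The Dirichlet prior is conjugate to the Multinomial likelihood: each posterior αⱼ = prior αⱼ + observed count nⱼ.
Posterior concentration: (20.2, 120.2, 17.2), total = 157.6.
E[θ_{aa}|data] = α_{aa}/Σα = 17.2/157.6 = 0.1091.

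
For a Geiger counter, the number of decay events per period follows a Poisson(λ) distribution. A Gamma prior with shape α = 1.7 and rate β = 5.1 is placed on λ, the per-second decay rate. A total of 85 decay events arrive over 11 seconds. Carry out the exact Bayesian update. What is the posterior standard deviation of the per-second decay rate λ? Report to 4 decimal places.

With a Gamma(shape α, rate β) prior, the Poisson likelihood is conjugate: the posterior is Gamma(α + ΣXᵢ, β + n).
Posterior: Gamma(α+S, β+n) = Gamma(1.7+85, 5.1+11) = Gamma(86.7, 16.1).
SD = √α/β = √86.7/16.1 = 0.5783.

0.5783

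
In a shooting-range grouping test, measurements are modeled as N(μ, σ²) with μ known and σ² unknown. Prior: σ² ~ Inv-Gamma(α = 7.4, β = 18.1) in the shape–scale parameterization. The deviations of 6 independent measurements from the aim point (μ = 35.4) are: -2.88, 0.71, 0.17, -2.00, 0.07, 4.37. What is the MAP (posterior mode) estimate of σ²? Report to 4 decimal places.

With known mean μ and an Inverse-Gamma(α, β) prior on σ², the Normal likelihood is conjugate: posterior is Inv-Gamma(α + n/2, β + Σ(xᵢ−μ)²/2).
Σ(xᵢ−μ)² = (-2.88)² + (0.71)² + (0.17)² + (-2.00)² + (0.07)² + (4.37)² = 31.9292.
Posterior: Inv-Gamma(7.4 + 6/2, 18.1 + 31.9292/2) = Inv-Gamma(10.40, 34.06460).
Mode = β/(α+1) = 34.06460/11.40 = 2.9881.

2.9881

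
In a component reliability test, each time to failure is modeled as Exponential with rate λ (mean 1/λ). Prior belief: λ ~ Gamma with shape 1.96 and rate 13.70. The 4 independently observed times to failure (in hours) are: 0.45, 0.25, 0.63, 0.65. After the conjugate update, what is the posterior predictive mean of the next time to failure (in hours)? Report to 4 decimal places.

3.1613

With a Gamma(shape α, rate β) prior on the exponential rate λ, the posterior after n observations with total T = Σxᵢ is Gamma(α+n, β+T).
Sum of observations T = 1.98 hours; n = 4.
Posterior: Gamma(1.96+4, 13.70+1.98) = Gamma(5.96, 15.68).
The predictive distribution for the next observation is Lomax; its mean is β/(α−1) = 15.68/4.96 = 3.1613.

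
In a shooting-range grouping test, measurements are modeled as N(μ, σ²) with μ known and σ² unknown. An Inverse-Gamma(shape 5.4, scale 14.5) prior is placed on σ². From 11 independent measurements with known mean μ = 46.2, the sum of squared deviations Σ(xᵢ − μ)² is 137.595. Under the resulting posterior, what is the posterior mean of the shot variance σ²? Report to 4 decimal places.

With known mean μ and an Inverse-Gamma(α, β) prior on σ², the Normal likelihood is conjugate: posterior is Inv-Gamma(α + n/2, β + Σ(xᵢ−μ)²/2).
Posterior: Inv-Gamma(5.4 + 11/2, 14.5 + 137.595/2) = Inv-Gamma(10.90, 83.2975).
E[σ²|data] = β/(α−1) = 83.2975/9.90 = 8.4139.

8.4139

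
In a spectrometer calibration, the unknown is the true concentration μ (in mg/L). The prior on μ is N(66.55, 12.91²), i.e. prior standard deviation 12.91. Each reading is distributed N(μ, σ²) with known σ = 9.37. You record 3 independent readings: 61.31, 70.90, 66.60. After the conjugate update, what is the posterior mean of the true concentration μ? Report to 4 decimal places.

66.3118

For Normal data with known variance σ², a Normal(μ₀, σ₀²) prior on μ is conjugate. Posterior precision = 1/σ₀² + n/σ²; posterior mean is the precision-weighted average of μ₀ and x̄.
Σxᵢ = 61.31 + 70.90 + 66.60 = 198.81, so n·x̄ = 198.81.
σ₀² = 12.91² = 166.6681, σ² = 9.37² = 87.7969; σ² + n·σ₀² = 87.7969 + 3·166.6681 = 587.8012.
Posterior mean = (μ₀/σ₀² + n·x̄/σ²)/(1/σ₀² + n/σ²) = (σ²·μ₀ + σ₀²·n·x̄)/(σ² + n·σ₀²) = (87.7969·66.55 + 166.6681·198.81)/587.8012 = 38978.168656/587.8012 = 66.3118.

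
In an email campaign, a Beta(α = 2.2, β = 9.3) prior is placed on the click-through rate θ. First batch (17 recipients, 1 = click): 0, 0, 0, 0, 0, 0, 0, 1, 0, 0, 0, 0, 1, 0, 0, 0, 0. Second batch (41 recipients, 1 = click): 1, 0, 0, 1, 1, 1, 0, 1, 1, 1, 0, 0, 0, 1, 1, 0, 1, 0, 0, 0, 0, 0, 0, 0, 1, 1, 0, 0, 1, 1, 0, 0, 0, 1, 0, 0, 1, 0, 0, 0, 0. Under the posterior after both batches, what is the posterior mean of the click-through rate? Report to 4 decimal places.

The Beta prior is conjugate to a Binomial/Bernoulli likelihood; the update adds successes to α and failures to β.
After batch 1: Beta(2.2+2, 9.3+15) = Beta(4.2, 24.3).
After batch 2: Beta(4.2+16, 24.3+25) = Beta(20.2, 49.3).
Posterior mean = α/(α+β) = 20.2/69.5 = 0.2906.

0.2906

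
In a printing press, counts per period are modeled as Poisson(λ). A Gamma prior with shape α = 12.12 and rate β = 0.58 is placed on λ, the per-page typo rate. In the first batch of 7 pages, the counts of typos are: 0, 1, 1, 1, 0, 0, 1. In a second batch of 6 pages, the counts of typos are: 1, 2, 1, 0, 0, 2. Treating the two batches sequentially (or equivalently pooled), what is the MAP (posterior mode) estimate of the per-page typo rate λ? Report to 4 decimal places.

With a Gamma(shape α, rate β) prior, the Poisson likelihood is conjugate: the posterior is Gamma(α + ΣXᵢ, β + n).
Batch 1: sum of counts S = 4 over n = 7 pages.
After batch 1: Gamma(α+S, β+n) = Gamma(12.12+4, 0.58+7) = Gamma(16.12, 7.58).
Batch 2: sum of counts S = 6 over n = 6 pages.
After batch 2: Gamma(α+S, β+n) = Gamma(16.12+6, 7.58+6) = Gamma(22.12, 13.58).
Mode of Gamma(α,β) for α≥1 is (α−1)/β = 21.12/13.58 = 1.5552.

1.5552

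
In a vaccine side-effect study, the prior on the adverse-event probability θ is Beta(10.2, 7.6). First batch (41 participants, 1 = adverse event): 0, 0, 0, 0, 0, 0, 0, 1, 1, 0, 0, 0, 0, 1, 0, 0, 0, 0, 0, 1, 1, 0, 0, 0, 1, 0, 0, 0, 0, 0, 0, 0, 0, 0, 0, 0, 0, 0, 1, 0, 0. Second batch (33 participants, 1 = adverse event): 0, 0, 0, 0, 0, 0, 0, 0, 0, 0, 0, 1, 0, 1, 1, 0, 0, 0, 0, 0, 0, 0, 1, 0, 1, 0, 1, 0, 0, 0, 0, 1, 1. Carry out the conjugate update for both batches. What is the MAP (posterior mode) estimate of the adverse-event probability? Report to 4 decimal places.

0.2695

The Beta prior is conjugate to a Binomial/Bernoulli likelihood; the update adds successes to α and failures to β.
After batch 1: Beta(10.2+7, 7.6+34) = Beta(17.2, 41.6).
After batch 2: Beta(17.2+8, 41.6+25) = Beta(25.2, 66.6).
Mode of Beta(a,b) for a,b>1 is (a−1)/(a+b−2) = 24.2/89.8 = 0.2695.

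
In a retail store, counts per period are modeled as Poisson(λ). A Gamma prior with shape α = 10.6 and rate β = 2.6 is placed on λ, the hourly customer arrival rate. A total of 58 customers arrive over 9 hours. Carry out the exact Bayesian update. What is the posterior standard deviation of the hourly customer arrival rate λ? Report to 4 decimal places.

With a Gamma(shape α, rate β) prior, the Poisson likelihood is conjugate: the posterior is Gamma(α + ΣXᵢ, β + n).
Posterior: Gamma(α+S, β+n) = Gamma(10.6+58, 2.6+9) = Gamma(68.6, 11.6).
SD = √α/β = √68.6/11.6 = 0.7140.

0.7140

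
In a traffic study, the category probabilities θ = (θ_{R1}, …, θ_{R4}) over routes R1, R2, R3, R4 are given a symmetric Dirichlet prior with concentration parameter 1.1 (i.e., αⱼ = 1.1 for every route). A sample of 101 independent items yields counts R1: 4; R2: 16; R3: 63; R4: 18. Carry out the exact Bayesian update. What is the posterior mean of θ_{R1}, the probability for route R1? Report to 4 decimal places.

0.0484

The Dirichlet prior is conjugate to the Multinomial likelihood: each posterior αⱼ = prior αⱼ + observed count nⱼ.
Posterior concentration: (5.1, 17.1, 64.1, 19.1), total = 105.4.
E[θ_{R1}|data] = α_{R1}/Σα = 5.1/105.4 = 0.0484.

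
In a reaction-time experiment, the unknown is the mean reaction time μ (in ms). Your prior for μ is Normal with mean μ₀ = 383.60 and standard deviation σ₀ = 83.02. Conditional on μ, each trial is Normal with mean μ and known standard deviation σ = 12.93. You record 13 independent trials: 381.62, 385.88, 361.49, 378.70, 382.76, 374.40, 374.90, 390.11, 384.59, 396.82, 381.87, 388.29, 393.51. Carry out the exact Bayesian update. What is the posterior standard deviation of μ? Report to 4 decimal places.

For Normal data with known variance σ², a Normal(μ₀, σ₀²) prior on μ is conjugate. Posterior precision = 1/σ₀² + n/σ²; posterior mean is the precision-weighted average of μ₀ and x̄.
σ₀² = 83.02² = 6892.3204, σ² = 12.93² = 167.1849; σ² + n·σ₀² = 167.1849 + 13·6892.3204 = 89767.3501.
Posterior precision = 1/σ₀² + n/σ² = 1/6892.3204 + 13/167.1849 = (σ² + n·σ₀²)/(σ₀²σ²) = 89767.3501/(6892.3204·167.1849); posterior variance σₙ² = σ₀²σ²/(σ² + n·σ₀²) = 6892.3204·167.1849/89767.3501 = 12.836425.
Posterior SD = √σₙ² = √(6892.3204·167.1849/89767.3501) = 3.5828.

3.5828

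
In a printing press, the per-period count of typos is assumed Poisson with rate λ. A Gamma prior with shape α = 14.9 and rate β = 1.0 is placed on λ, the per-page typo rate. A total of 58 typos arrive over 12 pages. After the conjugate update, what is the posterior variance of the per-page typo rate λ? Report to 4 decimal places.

With a Gamma(shape α, rate β) prior, the Poisson likelihood is conjugate: the posterior is Gamma(α + ΣXᵢ, β + n).
Posterior: Gamma(α+S, β+n) = Gamma(14.9+58, 1.0+12) = Gamma(72.9, 13.0).
Var = α/β² = 72.9/13.0² = 0.4314.

0.4314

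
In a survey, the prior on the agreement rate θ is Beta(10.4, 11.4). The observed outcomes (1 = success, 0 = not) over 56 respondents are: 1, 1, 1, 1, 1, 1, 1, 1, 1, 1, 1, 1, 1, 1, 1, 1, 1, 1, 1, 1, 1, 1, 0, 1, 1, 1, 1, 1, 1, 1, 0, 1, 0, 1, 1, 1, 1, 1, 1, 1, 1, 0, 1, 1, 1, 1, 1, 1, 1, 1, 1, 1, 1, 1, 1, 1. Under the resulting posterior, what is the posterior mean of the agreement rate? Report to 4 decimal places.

0.8021

The Beta prior is conjugate to a Binomial/Bernoulli likelihood; the update adds successes to α and failures to β.
Posterior: Beta(α+k, β+n−k) = Beta(10.4+52, 11.4+4) = Beta(62.4, 15.4).
Posterior mean = α/(α+β) = 62.4/77.8 = 0.8021.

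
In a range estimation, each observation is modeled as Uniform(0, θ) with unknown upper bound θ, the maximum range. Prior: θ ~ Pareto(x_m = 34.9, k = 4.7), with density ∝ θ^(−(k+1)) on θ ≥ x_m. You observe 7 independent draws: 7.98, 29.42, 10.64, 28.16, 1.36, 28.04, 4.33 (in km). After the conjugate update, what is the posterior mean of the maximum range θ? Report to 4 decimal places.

38.1617

A Pareto(scale x_m, shape k) prior on the upper bound θ of Uniform(0, θ) is conjugate: posterior is Pareto(max(x_m, max xᵢ), k + n).
Sample maximum = 29.42; prior scale x_m = 34.9 → posterior scale = max = 34.90.
Posterior shape = 4.7 + 7 = 11.7.
E[θ|data] = k·x_m/(k−1) = 11.7·34.90/10.7 = 38.1617.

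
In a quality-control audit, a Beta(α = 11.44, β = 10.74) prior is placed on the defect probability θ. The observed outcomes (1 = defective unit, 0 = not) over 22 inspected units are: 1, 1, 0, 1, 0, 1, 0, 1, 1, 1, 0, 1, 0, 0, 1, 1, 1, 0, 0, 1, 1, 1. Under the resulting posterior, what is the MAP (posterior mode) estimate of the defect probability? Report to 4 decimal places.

0.5794

The Beta prior is conjugate to a Binomial/Bernoulli likelihood; the update adds successes to α and failures to β.
Posterior: Beta(α+k, β+n−k) = Beta(11.44+14, 10.74+8) = Beta(25.44, 18.74).
Mode of Beta(a,b) for a,b>1 is (a−1)/(a+b−2) = 24.44/42.18 = 0.5794.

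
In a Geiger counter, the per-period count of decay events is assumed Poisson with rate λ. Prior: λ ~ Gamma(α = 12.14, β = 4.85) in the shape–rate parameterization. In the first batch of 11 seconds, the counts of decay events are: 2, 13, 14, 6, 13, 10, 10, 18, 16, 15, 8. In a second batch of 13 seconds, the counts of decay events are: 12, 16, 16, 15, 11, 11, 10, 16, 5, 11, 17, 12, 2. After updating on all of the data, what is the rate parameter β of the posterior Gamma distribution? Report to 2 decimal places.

With a Gamma(shape α, rate β) prior, the Poisson likelihood is conjugate: the posterior is Gamma(α + ΣXᵢ, β + n).
Batch 1: sum of counts S = 125 over n = 11 seconds.
After batch 1: Gamma(α+S, β+n) = Gamma(12.14+125, 4.85+11) = Gamma(137.14, 15.85).
Batch 2: sum of counts S = 154 over n = 13 seconds.
After batch 2: Gamma(α+S, β+n) = Gamma(137.14+154, 15.85+13) = Gamma(291.14, 28.85).
Posterior β = 28.85.

28.85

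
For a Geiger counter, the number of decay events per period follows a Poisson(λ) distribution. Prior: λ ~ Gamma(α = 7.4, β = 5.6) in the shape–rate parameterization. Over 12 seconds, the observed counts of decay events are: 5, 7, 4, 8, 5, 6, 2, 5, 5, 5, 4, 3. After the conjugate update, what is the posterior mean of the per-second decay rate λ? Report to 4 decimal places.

3.7727

With a Gamma(shape α, rate β) prior, the Poisson likelihood is conjugate: the posterior is Gamma(α + ΣXᵢ, β + n).
Sum of counts S = 59 over n = 12 seconds.
Posterior: Gamma(α+S, β+n) = Gamma(7.4+59, 5.6+12) = Gamma(66.4, 17.6).
Posterior mean = α/β = 66.4/17.6 = 3.7727.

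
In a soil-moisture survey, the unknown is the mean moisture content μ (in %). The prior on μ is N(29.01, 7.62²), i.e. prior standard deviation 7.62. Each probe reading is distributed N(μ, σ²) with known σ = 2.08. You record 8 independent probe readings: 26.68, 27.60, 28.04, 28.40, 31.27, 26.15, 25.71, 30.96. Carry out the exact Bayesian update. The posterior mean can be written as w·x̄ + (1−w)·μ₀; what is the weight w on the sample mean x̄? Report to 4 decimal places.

0.9908

For Normal data with known variance σ², a Normal(μ₀, σ₀²) prior on μ is conjugate. Posterior precision = 1/σ₀² + n/σ²; posterior mean is the precision-weighted average of μ₀ and x̄.
σ₀² = 7.62² = 58.0644, σ² = 2.08² = 4.3264. Prior precision 1/σ₀² = 1/58.0644; data precision n/σ² = 8/4.3264.
w = (n/σ²)/(1/σ₀² + n/σ²) = n·σ₀²/(σ² + n·σ₀²) = 8·58.0644/(4.3264 + 8·58.0644) = 464.5152/468.8416 = 0.9908.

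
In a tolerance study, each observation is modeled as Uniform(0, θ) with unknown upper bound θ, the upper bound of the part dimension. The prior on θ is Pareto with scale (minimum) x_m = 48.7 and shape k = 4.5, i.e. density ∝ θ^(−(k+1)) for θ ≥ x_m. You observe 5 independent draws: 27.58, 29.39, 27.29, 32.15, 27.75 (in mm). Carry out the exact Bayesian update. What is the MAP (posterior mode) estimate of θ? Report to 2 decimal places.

A Pareto(scale x_m, shape k) prior on the upper bound θ of Uniform(0, θ) is conjugate: posterior is Pareto(max(x_m, max xᵢ), k + n).
Sample maximum = 32.15; prior scale x_m = 48.7 → posterior scale = max = 48.70.
Posterior shape = 4.5 + 5 = 9.5.
The Pareto density is decreasing on [x_m, ∞), so the mode is x_m = 48.70.

48.70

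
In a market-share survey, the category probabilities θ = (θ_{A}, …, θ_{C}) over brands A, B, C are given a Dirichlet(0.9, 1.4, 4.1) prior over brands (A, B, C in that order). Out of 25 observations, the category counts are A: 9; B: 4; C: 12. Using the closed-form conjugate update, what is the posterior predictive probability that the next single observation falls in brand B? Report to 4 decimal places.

The Dirichlet prior is conjugate to the Multinomial likelihood: each posterior αⱼ = prior αⱼ + observed count nⱼ.
Posterior concentration: (9.9, 5.4, 16.1), total = 31.4.
P(next = B | data) = α_{B}/Σα = 0.1720.

0.1720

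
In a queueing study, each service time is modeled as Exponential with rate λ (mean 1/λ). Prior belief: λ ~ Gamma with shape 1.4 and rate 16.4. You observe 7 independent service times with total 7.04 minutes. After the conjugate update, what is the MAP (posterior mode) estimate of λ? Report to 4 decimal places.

With a Gamma(shape α, rate β) prior on the exponential rate λ, the posterior after n observations with total T = Σxᵢ is Gamma(α+n, β+T).
Posterior: Gamma(1.4+7, 16.4+7.04) = Gamma(8.4, 23.44).
Mode = (α−1)/β = 0.3157.

0.3157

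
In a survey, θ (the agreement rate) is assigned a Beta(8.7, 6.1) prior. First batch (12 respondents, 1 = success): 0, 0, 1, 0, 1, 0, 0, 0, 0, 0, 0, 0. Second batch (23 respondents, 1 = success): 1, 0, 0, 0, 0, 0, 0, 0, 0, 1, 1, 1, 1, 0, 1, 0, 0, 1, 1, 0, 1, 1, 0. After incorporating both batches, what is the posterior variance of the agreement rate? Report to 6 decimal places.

0.004781

The Beta prior is conjugate to a Binomial/Bernoulli likelihood; the update adds successes to α and failures to β.
After batch 1: Beta(8.7+2, 6.1+10) = Beta(10.7, 16.1).
After batch 2: Beta(10.7+10, 16.1+13) = Beta(20.7, 29.1).
Var = αβ/((α+β)²(α+β+1)) = 20.7·29.1/(49.8²·50.8) = 0.004781.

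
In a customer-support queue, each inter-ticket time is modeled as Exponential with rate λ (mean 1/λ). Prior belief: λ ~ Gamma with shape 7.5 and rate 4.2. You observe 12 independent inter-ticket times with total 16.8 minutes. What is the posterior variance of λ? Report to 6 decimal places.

0.044218

With a Gamma(shape α, rate β) prior on the exponential rate λ, the posterior after n observations with total T = Σxᵢ is Gamma(α+n, β+T).
Posterior: Gamma(7.5+12, 4.2+16.8) = Gamma(19.5, 21.0).
Var = α/β² = 0.044218.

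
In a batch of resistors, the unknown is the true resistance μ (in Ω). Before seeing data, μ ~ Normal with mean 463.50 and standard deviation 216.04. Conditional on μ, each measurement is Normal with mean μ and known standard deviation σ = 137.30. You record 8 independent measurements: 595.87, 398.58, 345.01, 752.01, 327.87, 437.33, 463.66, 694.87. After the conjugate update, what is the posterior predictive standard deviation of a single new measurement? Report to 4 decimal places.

145.2393

For Normal data with known variance σ², a Normal(μ₀, σ₀²) prior on μ is conjugate. Posterior precision = 1/σ₀² + n/σ²; posterior mean is the precision-weighted average of μ₀ and x̄.
σ₀² = 216.04² = 46673.2816, σ² = 137.30² = 18851.29; σ² + n·σ₀² = 18851.29 + 8·46673.2816 = 392237.5428.
Posterior precision = 1/σ₀² + n/σ² = 1/46673.2816 + 8/18851.29 = (σ² + n·σ₀²)/(σ₀²σ²) = 392237.5428/(46673.2816·18851.29); posterior variance σₙ² = σ₀²σ²/(σ² + n·σ₀²) = 46673.2816·18851.29/392237.5428 = 2243.160000.
Predictive variance for one new observation = σₙ² + σ² = 46673.2816·18851.29/392237.5428 + 18851.29 = σ²·(σ₀² + 392237.5428)/392237.5428 = 18851.29·438910.8244/392237.5428 = 21094.450000; SD = √(18851.29·438910.8244/392237.5428) = 145.2393.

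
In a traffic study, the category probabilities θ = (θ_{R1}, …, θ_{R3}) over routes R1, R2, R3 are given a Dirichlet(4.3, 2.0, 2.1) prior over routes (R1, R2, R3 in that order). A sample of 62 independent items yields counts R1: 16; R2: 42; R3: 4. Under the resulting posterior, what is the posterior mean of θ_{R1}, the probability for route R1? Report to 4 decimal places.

The Dirichlet prior is conjugate to the Multinomial likelihood: each posterior αⱼ = prior αⱼ + observed count nⱼ.
Posterior concentration: (20.3, 44.0, 6.1), total = 70.4.
E[θ_{R1}|data] = α_{R1}/Σα = 20.3/70.4 = 0.2884.

0.2884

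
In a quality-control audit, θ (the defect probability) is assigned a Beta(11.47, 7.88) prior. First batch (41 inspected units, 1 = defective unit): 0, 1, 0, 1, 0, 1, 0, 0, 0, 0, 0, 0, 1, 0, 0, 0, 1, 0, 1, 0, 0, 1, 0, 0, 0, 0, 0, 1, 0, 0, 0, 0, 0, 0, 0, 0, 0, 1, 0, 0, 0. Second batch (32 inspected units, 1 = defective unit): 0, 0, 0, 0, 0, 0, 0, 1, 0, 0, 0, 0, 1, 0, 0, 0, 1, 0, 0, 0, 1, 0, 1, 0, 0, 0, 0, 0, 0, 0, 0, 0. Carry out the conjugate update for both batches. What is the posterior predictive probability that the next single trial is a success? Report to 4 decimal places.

0.2758

The Beta prior is conjugate to a Binomial/Bernoulli likelihood; the update adds successes to α and failures to β.
After batch 1: Beta(11.47+9, 7.88+32) = Beta(20.47, 39.88).
After batch 2: Beta(20.47+5, 39.88+27) = Beta(25.47, 66.88).
For a single future Bernoulli trial, P(success | data) = α/(α+β) = 0.2758.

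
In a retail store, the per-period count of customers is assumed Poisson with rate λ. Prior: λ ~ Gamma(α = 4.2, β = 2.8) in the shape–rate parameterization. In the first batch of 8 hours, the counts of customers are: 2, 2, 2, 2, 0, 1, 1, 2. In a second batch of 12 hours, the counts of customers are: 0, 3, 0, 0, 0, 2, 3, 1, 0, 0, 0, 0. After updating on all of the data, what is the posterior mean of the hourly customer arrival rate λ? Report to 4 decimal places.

With a Gamma(shape α, rate β) prior, the Poisson likelihood is conjugate: the posterior is Gamma(α + ΣXᵢ, β + n).
Batch 1: sum of counts S = 12 over n = 8 hours.
After batch 1: Gamma(α+S, β+n) = Gamma(4.2+12, 2.8+8) = Gamma(16.2, 10.8).
Batch 2: sum of counts S = 9 over n = 12 hours.
After batch 2: Gamma(α+S, β+n) = Gamma(16.2+9, 10.8+12) = Gamma(25.2, 22.8).
Posterior mean = α/β = 25.2/22.8 = 1.1053.

1.1053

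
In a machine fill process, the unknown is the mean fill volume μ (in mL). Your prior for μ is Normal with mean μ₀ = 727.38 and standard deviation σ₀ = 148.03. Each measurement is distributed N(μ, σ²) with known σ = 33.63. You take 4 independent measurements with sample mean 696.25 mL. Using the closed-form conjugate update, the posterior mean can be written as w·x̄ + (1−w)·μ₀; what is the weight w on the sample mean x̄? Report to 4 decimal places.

0.9873

For Normal data with known variance σ², a Normal(μ₀, σ₀²) prior on μ is conjugate. Posterior precision = 1/σ₀² + n/σ²; posterior mean is the precision-weighted average of μ₀ and x̄.
σ₀² = 148.03² = 21912.8809, σ² = 33.63² = 1130.9769. Prior precision 1/σ₀² = 1/21912.8809; data precision n/σ² = 4/1130.9769.
w = (n/σ²)/(1/σ₀² + n/σ²) = n·σ₀²/(σ² + n·σ₀²) = 4·21912.8809/(1130.9769 + 4·21912.8809) = 87651.5236/88782.5005 = 0.9873.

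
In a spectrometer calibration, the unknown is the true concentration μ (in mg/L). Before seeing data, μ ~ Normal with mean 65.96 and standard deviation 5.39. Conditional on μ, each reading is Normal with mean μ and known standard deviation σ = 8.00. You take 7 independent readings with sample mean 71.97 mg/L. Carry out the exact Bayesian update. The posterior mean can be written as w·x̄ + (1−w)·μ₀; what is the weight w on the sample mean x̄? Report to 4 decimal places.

For Normal data with known variance σ², a Normal(μ₀, σ₀²) prior on μ is conjugate. Posterior precision = 1/σ₀² + n/σ²; posterior mean is the precision-weighted average of μ₀ and x̄.
σ₀² = 5.39² = 29.0521, σ² = 8.00² = 64. Prior precision 1/σ₀² = 1/29.0521; data precision n/σ² = 7/64.
w = (n/σ²)/(1/σ₀² + n/σ²) = n·σ₀²/(σ² + n·σ₀²) = 7·29.0521/(64 + 7·29.0521) = 203.3647/267.3647 = 0.7606.

0.7606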